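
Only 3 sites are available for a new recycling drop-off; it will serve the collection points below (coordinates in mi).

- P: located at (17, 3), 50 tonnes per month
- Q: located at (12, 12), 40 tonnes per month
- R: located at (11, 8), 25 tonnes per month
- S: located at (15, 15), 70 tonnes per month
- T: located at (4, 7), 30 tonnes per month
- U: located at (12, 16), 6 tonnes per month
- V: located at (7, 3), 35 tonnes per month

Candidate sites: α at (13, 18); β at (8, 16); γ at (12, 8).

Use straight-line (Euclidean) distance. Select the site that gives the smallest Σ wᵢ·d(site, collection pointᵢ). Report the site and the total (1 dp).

Total weighted distance at each candidate:
  α (13, 18): total = 2532.1
  β (8, 16): total = 2501.2
  γ (12, 8): total = 1609.0
Minimum is at γ with total 1609.0 mi.

γ, total 1609.0 mi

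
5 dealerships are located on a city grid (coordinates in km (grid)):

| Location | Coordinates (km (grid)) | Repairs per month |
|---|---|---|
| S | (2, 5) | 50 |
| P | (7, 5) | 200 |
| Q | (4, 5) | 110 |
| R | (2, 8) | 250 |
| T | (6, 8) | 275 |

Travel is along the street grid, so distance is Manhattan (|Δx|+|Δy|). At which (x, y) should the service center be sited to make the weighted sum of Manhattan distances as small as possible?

Manhattan distance separates: Σwᵢ(|x−xᵢ|+|y−yᵢ|) = Σwᵢ|x−xᵢ| + Σwᵢ|y−yᵢ|, so x and y are optimised independently as 1-D weighted medians.
Total weight W = 885; half = 442.5.
x-coordinate, sorted with cumulative weight:
  x=2 (S, w=50) cum 50
  x=2 (R, w=250) cum 300
  x=4 (Q, w=110) cum 410
  x=6 (T, w=275) cum 685  ← median
  x=7 (P, w=200) cum 885
⇒ x* = 6
y-coordinate, sorted with cumulative weight:
  y=5 (S, w=50) cum 50
  y=5 (P, w=200) cum 250
  y=5 (Q, w=110) cum 360
  y=8 (R, w=250) cum 610  ← median
  y=8 (T, w=275) cum 885
⇒ y* = 8

(6, 8)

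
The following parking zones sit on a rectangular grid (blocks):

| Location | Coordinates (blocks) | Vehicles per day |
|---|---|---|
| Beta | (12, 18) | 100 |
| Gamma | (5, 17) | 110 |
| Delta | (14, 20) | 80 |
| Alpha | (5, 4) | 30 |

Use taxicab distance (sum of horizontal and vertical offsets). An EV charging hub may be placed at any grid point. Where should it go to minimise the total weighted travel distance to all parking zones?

(12, 18)

Manhattan distance separates: Σwᵢ(|x−xᵢ|+|y−yᵢ|) = Σwᵢ|x−xᵢ| + Σwᵢ|y−yᵢ|, so x and y are optimised independently as 1-D weighted medians.
Total weight W = 320; half = 160.
x-coordinate, sorted with cumulative weight:
  x=5 (Gamma, w=110) cum 110
  x=5 (Alpha, w=30) cum 140
  x=12 (Beta, w=100) cum 240  ← median
  x=14 (Delta, w=80) cum 320
⇒ x* = 12
y-coordinate, sorted with cumulative weight:
  y=4 (Alpha, w=30) cum 30
  y=17 (Gamma, w=110) cum 140
  y=18 (Beta, w=100) cum 240  ← median
  y=20 (Delta, w=80) cum 320
⇒ y* = 18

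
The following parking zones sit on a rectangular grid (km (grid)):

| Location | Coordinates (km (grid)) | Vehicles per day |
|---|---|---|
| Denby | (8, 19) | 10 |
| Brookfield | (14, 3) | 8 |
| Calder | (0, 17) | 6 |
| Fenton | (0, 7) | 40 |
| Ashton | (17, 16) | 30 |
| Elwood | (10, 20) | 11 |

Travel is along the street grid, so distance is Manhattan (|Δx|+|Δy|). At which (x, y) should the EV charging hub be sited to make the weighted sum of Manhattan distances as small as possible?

Manhattan distance separates: Σwᵢ(|x−xᵢ|+|y−yᵢ|) = Σwᵢ|x−xᵢ| + Σwᵢ|y−yᵢ|, so x and y are optimised independently as 1-D weighted medians.
Total weight W = 105; half = 52.5.
x-coordinate, sorted with cumulative weight:
  x=0 (Calder, w=6) cum 6
  x=0 (Fenton, w=40) cum 46
  x=8 (Denby, w=10) cum 56  ← median
  x=10 (Elwood, w=11) cum 67
  x=14 (Brookfield, w=8) cum 75
  x=17 (Ashton, w=30) cum 105
⇒ x* = 8
y-coordinate, sorted with cumulative weight:
  y=3 (Brookfield, w=8) cum 8
  y=7 (Fenton, w=40) cum 48
  y=16 (Ashton, w=30) cum 78  ← median
  y=17 (Calder, w=6) cum 84
  y=19 (Denby, w=10) cum 94
  y=20 (Elwood, w=11) cum 105
⇒ y* = 16

(8, 16)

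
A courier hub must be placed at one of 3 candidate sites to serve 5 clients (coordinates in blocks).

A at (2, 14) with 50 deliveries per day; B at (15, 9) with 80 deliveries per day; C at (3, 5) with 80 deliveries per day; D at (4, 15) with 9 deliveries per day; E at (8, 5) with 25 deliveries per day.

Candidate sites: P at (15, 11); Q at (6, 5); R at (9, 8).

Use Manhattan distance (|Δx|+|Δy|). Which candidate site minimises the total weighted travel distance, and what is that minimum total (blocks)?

Q, total 2088 blocks

Total weighted distance at each candidate:
  P (15, 11): total = 2860
  Q (6, 5): total = 2088
  R (9, 8): total = 2138
Minimum is at Q with total 2088 blocks.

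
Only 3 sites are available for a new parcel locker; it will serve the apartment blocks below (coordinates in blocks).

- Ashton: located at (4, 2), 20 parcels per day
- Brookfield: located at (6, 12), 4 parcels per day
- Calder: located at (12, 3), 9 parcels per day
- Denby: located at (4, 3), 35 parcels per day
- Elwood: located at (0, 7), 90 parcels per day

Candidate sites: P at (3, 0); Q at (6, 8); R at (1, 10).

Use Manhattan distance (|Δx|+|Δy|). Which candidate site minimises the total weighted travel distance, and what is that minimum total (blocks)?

R, total 1120 blocks

Total weighted distance at each candidate:
  P (3, 0): total = 1268
  Q (6, 8): total = 1150
  R (1, 10): total = 1120
Minimum is at R with total 1120 blocks.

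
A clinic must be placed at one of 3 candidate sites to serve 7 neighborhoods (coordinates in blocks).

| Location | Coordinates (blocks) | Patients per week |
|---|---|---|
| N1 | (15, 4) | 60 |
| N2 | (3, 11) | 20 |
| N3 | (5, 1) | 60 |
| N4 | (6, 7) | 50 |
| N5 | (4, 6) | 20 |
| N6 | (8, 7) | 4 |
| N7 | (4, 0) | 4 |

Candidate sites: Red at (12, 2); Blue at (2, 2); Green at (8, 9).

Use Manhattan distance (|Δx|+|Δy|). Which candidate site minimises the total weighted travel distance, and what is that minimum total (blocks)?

Green, total 1920 blocks

Total weighted distance at each candidate:
  Red (12, 2): total = 2006
  Blue (2, 2): total = 1970
  Green (8, 9): total = 1920
Minimum is at Green with total 1920 blocks.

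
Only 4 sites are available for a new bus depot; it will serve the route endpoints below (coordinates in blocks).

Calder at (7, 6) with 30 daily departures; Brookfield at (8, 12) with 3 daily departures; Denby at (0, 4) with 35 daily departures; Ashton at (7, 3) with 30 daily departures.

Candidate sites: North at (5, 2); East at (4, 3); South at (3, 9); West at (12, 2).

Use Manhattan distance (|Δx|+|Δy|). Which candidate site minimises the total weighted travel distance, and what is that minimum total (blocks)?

Total weighted distance at each candidate:
  North (5, 2): total = 554
  East (4, 3): total = 484
  South (3, 9): total = 814
  West (12, 2): total = 982
Minimum is at East with total 484 blocks.

East, total 484 blocks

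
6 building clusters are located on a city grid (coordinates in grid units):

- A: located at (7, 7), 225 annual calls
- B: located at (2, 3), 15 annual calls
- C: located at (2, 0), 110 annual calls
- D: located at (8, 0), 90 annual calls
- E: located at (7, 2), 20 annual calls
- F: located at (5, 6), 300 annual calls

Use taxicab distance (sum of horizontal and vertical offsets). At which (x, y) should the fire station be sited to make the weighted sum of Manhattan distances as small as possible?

Manhattan distance separates: Σwᵢ(|x−xᵢ|+|y−yᵢ|) = Σwᵢ|x−xᵢ| + Σwᵢ|y−yᵢ|, so x and y are optimised independently as 1-D weighted medians.
Total weight W = 760; half = 380.
x-coordinate, sorted with cumulative weight:
  x=2 (B, w=15) cum 15
  x=2 (C, w=110) cum 125
  x=5 (F, w=300) cum 425  ← median
  x=7 (A, w=225) cum 650
  x=7 (E, w=20) cum 670
  x=8 (D, w=90) cum 760
⇒ x* = 5
y-coordinate, sorted with cumulative weight:
  y=0 (C, w=110) cum 110
  y=0 (D, w=90) cum 200
  y=2 (E, w=20) cum 220
  y=3 (B, w=15) cum 235
  y=6 (F, w=300) cum 535  ← median
  y=7 (A, w=225) cum 760
⇒ y* = 6

(5, 6)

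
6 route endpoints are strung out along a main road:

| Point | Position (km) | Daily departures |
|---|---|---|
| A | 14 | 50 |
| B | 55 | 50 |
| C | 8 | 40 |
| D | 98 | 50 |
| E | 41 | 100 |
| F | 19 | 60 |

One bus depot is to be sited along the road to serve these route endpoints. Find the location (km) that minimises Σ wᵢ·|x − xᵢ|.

x = 41

For a sum of weighted absolute distances on a line, the optimum is the weighted median (not the mean). Total weight W = 350; half-weight = 175.
Sort by position and accumulate weight:
  km 8 (C, w=40) → cum 40
  km 14 (A, w=50) → cum 90
  km 19 (F, w=60) → cum 150
  km 41 (E, w=100) → cum 250  ≥ 175 → median here
  km 55 (B, w=50) → cum 300
  km 98 (D, w=50) → cum 350
Optimal location: km 41.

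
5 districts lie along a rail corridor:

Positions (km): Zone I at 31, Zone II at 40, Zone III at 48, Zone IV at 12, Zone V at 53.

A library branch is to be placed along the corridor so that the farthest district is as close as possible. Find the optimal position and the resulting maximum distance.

location 32.5, max distance 20.5

The 1-center on a line is the midpoint of the two extreme points: leftmost at 12, rightmost at 53.
Optimal location = (12 + 53)/2 = 32.5; maximum distance = (53 − 12)/2 = 20.5.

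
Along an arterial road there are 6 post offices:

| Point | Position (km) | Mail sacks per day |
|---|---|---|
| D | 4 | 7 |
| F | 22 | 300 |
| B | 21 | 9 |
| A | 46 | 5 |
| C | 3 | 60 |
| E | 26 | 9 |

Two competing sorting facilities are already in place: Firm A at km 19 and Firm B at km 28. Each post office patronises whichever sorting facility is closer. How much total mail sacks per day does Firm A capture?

376

The indifferent point is the midpoint (19+28)/2 = 23.5; post offices left of it (closer to Firm A at 19) go to Firm A, those right go to Firm B.
  C at 3 (w=60) → Firm A
  D at 4 (w=7) → Firm A
  B at 21 (w=9) → Firm A
  F at 22 (w=300) → Firm A
  E at 26 (w=9) → Firm B
  A at 46 (w=5) → Firm B
Firm A captures 376; Firm B captures 14.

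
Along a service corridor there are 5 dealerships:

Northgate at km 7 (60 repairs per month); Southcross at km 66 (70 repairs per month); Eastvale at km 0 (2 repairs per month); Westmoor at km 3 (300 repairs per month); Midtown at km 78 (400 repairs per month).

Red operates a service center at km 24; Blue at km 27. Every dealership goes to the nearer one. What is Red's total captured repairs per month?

The indifferent point is the midpoint (24+27)/2 = 25.5; dealerships left of it (closer to Red at 24) go to Red, those right go to Blue.
  Eastvale at 0 (w=2) → Red
  Westmoor at 3 (w=300) → Red
  Northgate at 7 (w=60) → Red
  Southcross at 66 (w=70) → Blue
  Midtown at 78 (w=400) → Blue
Red captures 362; Blue captures 470.

362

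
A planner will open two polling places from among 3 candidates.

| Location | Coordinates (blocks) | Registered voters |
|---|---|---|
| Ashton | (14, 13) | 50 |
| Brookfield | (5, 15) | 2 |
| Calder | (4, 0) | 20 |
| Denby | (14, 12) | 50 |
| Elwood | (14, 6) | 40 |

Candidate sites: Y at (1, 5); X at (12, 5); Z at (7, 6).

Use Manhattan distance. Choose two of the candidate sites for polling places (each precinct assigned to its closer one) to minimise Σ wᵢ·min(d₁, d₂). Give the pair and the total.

Evaluate every pair (each demand assigned to the nearer of the two):
  {Y, X}: total = 1258
  {X, Z}: total = 1272
  {Y, Z}: total = 1812
Best pair: {Y, X} with total 1258.

{Y, X}, total 1258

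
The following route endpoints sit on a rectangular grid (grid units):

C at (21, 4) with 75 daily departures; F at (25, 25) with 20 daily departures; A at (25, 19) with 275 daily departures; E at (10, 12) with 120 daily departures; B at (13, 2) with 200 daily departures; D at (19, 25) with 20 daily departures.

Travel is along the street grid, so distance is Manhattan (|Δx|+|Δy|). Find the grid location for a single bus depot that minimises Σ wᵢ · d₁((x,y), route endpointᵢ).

Manhattan distance separates: Σwᵢ(|x−xᵢ|+|y−yᵢ|) = Σwᵢ|x−xᵢ| + Σwᵢ|y−yᵢ|, so x and y are optimised independently as 1-D weighted medians.
Total weight W = 710; half = 355.
x-coordinate, sorted with cumulative weight:
  x=10 (E, w=120) cum 120
  x=13 (B, w=200) cum 320
  x=19 (D, w=20) cum 340
  x=21 (C, w=75) cum 415  ← median
  x=25 (F, w=20) cum 435
  x=25 (A, w=275) cum 710
⇒ x* = 21
y-coordinate, sorted with cumulative weight:
  y=2 (B, w=200) cum 200
  y=4 (C, w=75) cum 275
  y=12 (E, w=120) cum 395  ← median
  y=19 (A, w=275) cum 670
  y=25 (F, w=20) cum 690
  y=25 (D, w=20) cum 710
⇒ y* = 12

(21, 12)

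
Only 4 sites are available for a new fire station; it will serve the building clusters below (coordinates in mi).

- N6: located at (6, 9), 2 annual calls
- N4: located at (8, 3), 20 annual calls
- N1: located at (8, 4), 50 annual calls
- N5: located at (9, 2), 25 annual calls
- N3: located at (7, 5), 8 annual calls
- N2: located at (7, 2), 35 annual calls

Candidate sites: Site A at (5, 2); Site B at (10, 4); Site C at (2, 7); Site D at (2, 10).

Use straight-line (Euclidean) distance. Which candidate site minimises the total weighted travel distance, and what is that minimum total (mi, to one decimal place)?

Site B, total 364.9 mi

Total weighted distance at each candidate:
  Site A (5, 2): total = 456.5
  Site B (10, 4): total = 364.9
  Site C (2, 7): total = 994.2
  Site D (2, 10): total = 1269.4
Minimum is at Site B with total 364.9 mi.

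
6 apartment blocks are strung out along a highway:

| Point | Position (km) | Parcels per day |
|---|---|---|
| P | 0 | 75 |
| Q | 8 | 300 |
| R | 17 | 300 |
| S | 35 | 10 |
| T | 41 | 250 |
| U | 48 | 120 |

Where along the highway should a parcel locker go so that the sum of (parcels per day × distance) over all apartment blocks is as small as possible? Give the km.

For a sum of weighted absolute distances on a line, the optimum is the weighted median (not the mean). Total weight W = 1055; half-weight = 527.5.
Sort by position and accumulate weight:
  km 0 (P, w=75) → cum 75
  km 8 (Q, w=300) → cum 375
  km 17 (R, w=300) → cum 675  ≥ 527.5 → median here
  km 35 (S, w=10) → cum 685
  km 41 (T, w=250) → cum 935
  km 48 (U, w=120) → cum 1055
Optimal location: km 17.

x = 17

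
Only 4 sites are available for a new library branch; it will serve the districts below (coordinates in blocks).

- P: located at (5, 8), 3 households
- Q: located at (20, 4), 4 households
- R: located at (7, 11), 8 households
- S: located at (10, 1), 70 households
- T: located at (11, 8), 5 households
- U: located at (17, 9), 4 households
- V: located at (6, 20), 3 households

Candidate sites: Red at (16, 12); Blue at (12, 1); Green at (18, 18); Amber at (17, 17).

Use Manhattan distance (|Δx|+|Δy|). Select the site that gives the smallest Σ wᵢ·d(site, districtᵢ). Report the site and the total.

Blue, total 513 blocks

Total weighted distance at each candidate:
  Red (16, 12): total = 1478
  Blue (12, 1): total = 513
  Green (18, 18): total = 2194
  Amber (17, 17): total = 2014
Minimum is at Blue with total 513 blocks.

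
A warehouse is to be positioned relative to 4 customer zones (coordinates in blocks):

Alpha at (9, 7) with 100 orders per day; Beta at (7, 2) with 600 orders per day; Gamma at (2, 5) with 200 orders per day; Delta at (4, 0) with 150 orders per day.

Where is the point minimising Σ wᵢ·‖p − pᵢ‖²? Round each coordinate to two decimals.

The minimiser of Σwᵢ‖p−pᵢ‖² is the weighted centroid p* = (Σwᵢpᵢ)/(Σwᵢ).
Σwᵢ = 1050.
Σwᵢxᵢ = 100·9 + 600·7 + 200·2 + 150·4 = 6100.
Σwᵢyᵢ = 100·7 + 600·2 + 200·5 + 150·0 = 2900.
x* = 6100/1050 = 5.81, y* = 2900/1050 = 2.76.

(5.81, 2.76)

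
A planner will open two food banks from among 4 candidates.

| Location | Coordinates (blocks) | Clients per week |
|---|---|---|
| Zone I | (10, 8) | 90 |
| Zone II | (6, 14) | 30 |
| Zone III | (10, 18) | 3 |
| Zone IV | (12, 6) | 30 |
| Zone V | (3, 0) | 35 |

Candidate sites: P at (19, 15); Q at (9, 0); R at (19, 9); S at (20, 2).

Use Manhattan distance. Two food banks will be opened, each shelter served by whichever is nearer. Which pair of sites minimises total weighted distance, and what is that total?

Evaluate every pair (each demand assigned to the nearer of the two):
  {P, Q}: total = 1746
  {Q, R}: total = 1854
  {Q, S}: total = 1857
  {R, S}: total = 2459
  {P, R}: total = 2531
  {P, S}: total = 2921
Best pair: {P, Q} with total 1746.

{P, Q}, total 1746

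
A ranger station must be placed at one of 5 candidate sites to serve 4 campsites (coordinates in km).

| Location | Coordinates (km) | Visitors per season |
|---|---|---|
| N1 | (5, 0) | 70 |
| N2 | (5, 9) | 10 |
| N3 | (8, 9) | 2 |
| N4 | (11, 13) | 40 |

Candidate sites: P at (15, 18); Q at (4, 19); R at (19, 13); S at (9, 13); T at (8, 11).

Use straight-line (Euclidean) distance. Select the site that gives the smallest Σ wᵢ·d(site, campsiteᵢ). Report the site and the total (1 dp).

Total weighted distance at each candidate:
  P (15, 18): total = 1854.9
  Q (4, 19): total = 1822.7
  R (19, 13): total = 1826.4
  S (9, 13): total = 1096.9
  T (8, 11): total = 982.4
Minimum is at T with total 982.4 km.

T, total 982.4 km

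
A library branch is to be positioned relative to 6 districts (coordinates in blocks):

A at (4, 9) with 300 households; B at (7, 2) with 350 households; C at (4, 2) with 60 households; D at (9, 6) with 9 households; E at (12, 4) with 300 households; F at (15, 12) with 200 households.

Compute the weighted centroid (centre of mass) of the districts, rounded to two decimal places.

The minimiser of Σwᵢ‖p−pᵢ‖² is the weighted centroid p* = (Σwᵢpᵢ)/(Σwᵢ).
Σwᵢ = 1219.
Σwᵢxᵢ = 300·4 + 350·7 + 60·4 + 9·9 + 300·12 + 200·15 = 10571.
Σwᵢyᵢ = 300·9 + 350·2 + 60·2 + 9·6 + 300·4 + 200·12 = 7174.
x* = 10571/1219 = 8.67, y* = 7174/1219 = 5.89.

(8.67, 5.89)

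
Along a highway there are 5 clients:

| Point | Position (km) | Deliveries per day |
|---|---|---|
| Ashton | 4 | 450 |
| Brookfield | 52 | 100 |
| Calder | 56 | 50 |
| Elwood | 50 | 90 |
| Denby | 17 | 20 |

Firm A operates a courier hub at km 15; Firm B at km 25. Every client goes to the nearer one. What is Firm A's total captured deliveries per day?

470

The indifferent point is the midpoint (15+25)/2 = 20; clients left of it (closer to Firm A at 15) go to Firm A, those right go to Firm B.
  Ashton at 4 (w=450) → Firm A
  Denby at 17 (w=20) → Firm A
  Elwood at 50 (w=90) → Firm B
  Brookfield at 52 (w=100) → Firm B
  Calder at 56 (w=50) → Firm B
Firm A captures 470; Firm B captures 240.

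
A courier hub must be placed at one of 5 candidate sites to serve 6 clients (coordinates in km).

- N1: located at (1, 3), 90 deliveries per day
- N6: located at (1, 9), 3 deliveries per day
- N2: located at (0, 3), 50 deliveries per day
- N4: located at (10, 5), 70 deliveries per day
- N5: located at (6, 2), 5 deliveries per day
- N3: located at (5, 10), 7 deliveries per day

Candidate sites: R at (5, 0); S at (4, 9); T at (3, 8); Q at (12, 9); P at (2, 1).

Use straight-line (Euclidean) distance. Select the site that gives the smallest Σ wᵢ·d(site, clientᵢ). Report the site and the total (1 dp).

P, total 1080.0 km

Total weighted distance at each candidate:
  R (5, 0): total = 1347.2
  S (4, 9): total = 1524.4
  T (3, 8): total = 1369.4
  Q (12, 9): total = 2240.2
  P (2, 1): total = 1080.0
Minimum is at P with total 1080.0 km.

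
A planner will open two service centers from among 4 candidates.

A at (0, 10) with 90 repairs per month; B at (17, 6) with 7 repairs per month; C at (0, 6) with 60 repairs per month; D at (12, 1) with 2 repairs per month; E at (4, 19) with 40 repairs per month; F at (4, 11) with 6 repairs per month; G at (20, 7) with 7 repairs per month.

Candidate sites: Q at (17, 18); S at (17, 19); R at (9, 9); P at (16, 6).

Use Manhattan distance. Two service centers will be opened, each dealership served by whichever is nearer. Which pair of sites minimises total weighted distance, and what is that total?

{R, P}, total 2322

Evaluate every pair (each demand assigned to the nearer of the two):
  {R, P}: total = 2322
  {S, R}: total = 2372
  {Q, R}: total = 2412
  {S, P}: total = 3442
  {Q, P}: total = 3482
  {Q, S}: total = 4856
Best pair: {R, P} with total 2322.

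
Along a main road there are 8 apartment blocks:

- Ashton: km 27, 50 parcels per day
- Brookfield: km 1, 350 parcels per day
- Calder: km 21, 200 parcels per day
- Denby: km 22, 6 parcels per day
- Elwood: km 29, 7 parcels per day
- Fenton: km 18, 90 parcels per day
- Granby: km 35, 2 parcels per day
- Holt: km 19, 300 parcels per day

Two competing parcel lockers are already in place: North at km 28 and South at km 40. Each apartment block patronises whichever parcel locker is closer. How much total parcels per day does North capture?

1003

The indifferent point is the midpoint (28+40)/2 = 34; apartment blocks left of it (closer to North at 28) go to North, those right go to South.
  Brookfield at 1 (w=350) → North
  Fenton at 18 (w=90) → North
  Holt at 19 (w=300) → North
  Calder at 21 (w=200) → North
  Denby at 22 (w=6) → North
  Ashton at 27 (w=50) → North
  Elwood at 29 (w=7) → North
  Granby at 35 (w=2) → South
North captures 1003; South captures 2.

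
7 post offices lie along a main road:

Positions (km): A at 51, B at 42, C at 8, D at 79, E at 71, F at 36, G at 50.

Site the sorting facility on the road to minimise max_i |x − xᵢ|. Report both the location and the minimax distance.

location 43.5, max distance 35.5

The 1-center on a line is the midpoint of the two extreme points: leftmost at 8, rightmost at 79.
Optimal location = (8 + 79)/2 = 43.5; maximum distance = (79 − 8)/2 = 35.5.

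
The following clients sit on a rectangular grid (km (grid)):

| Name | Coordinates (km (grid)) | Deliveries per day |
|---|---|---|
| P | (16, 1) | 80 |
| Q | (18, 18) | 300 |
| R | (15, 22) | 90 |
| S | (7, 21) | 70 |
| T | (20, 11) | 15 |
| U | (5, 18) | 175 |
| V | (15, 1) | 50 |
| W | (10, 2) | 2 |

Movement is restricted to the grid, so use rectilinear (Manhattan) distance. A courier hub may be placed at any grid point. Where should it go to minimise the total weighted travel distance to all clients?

(16, 18)

Manhattan distance separates: Σwᵢ(|x−xᵢ|+|y−yᵢ|) = Σwᵢ|x−xᵢ| + Σwᵢ|y−yᵢ|, so x and y are optimised independently as 1-D weighted medians.
Total weight W = 782; half = 391.
x-coordinate, sorted with cumulative weight:
  x=5 (U, w=175) cum 175
  x=7 (S, w=70) cum 245
  x=10 (W, w=2) cum 247
  x=15 (R, w=90) cum 337
  x=15 (V, w=50) cum 387
  x=16 (P, w=80) cum 467  ← median
  x=18 (Q, w=300) cum 767
  x=20 (T, w=15) cum 782
⇒ x* = 16
y-coordinate, sorted with cumulative weight:
  y=1 (P, w=80) cum 80
  y=1 (V, w=50) cum 130
  y=2 (W, w=2) cum 132
  y=11 (T, w=15) cum 147
  y=18 (Q, w=300) cum 447  ← median
  y=18 (U, w=175) cum 622
  y=21 (S, w=70) cum 692
  y=22 (R, w=90) cum 782
⇒ y* = 18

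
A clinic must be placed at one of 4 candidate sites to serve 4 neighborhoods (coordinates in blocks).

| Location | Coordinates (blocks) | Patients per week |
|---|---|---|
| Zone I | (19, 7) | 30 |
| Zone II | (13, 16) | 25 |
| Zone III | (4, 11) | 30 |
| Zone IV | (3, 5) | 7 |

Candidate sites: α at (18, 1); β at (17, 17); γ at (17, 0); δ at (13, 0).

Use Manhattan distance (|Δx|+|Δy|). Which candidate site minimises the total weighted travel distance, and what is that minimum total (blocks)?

Total weighted distance at each candidate:
  α (18, 1): total = 1563
  β (17, 17): total = 1237
  γ (17, 0): total = 1623
  δ (13, 0): total = 1495
Minimum is at β with total 1237 blocks.

β, total 1237 blocks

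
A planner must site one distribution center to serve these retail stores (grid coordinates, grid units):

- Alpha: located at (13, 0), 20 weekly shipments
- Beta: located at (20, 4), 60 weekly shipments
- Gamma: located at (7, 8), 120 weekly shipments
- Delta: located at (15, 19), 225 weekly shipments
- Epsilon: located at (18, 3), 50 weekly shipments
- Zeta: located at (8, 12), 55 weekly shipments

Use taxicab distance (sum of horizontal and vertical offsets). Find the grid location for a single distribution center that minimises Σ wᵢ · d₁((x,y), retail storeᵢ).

Manhattan distance separates: Σwᵢ(|x−xᵢ|+|y−yᵢ|) = Σwᵢ|x−xᵢ| + Σwᵢ|y−yᵢ|, so x and y are optimised independently as 1-D weighted medians.
Total weight W = 530; half = 265.
x-coordinate, sorted with cumulative weight:
  x=7 (Gamma, w=120) cum 120
  x=8 (Zeta, w=55) cum 175
  x=13 (Alpha, w=20) cum 195
  x=15 (Delta, w=225) cum 420  ← median
  x=18 (Epsilon, w=50) cum 470
  x=20 (Beta, w=60) cum 530
⇒ x* = 15
y-coordinate, sorted with cumulative weight:
  y=0 (Alpha, w=20) cum 20
  y=3 (Epsilon, w=50) cum 70
  y=4 (Beta, w=60) cum 130
  y=8 (Gamma, w=120) cum 250
  y=12 (Zeta, w=55) cum 305  ← median
  y=19 (Delta, w=225) cum 530
⇒ y* = 12

(15, 12)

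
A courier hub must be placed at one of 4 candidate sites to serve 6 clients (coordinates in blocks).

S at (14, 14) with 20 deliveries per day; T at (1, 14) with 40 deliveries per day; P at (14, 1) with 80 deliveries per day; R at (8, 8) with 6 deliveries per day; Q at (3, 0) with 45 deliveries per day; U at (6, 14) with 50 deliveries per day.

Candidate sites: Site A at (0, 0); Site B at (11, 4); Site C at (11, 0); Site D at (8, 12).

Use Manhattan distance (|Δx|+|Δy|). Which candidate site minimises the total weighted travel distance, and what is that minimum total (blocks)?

Site D, total 2869 blocks

Total weighted distance at each candidate:
  Site A (0, 0): total = 3591
  Site B (11, 4): total = 2872
  Site C (11, 0): total = 2996
  Site D (8, 12): total = 2869
Minimum is at Site D with total 2869 blocks.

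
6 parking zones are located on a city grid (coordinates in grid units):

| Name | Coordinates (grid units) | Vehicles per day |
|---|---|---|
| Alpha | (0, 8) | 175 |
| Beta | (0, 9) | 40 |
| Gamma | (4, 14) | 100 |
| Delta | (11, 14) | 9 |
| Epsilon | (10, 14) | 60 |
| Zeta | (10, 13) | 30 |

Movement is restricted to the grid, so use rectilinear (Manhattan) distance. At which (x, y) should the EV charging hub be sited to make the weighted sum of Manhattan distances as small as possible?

Manhattan distance separates: Σwᵢ(|x−xᵢ|+|y−yᵢ|) = Σwᵢ|x−xᵢ| + Σwᵢ|y−yᵢ|, so x and y are optimised independently as 1-D weighted medians.
Total weight W = 414; half = 207.
x-coordinate, sorted with cumulative weight:
  x=0 (Alpha, w=175) cum 175
  x=0 (Beta, w=40) cum 215  ← median
  x=4 (Gamma, w=100) cum 315
  x=10 (Epsilon, w=60) cum 375
  x=10 (Zeta, w=30) cum 405
  x=11 (Delta, w=9) cum 414
⇒ x* = 0
y-coordinate, sorted with cumulative weight:
  y=8 (Alpha, w=175) cum 175
  y=9 (Beta, w=40) cum 215  ← median
  y=13 (Zeta, w=30) cum 245
  y=14 (Gamma, w=100) cum 345
  y=14 (Delta, w=9) cum 354
  y=14 (Epsilon, w=60) cum 414
⇒ y* = 9

(0, 9)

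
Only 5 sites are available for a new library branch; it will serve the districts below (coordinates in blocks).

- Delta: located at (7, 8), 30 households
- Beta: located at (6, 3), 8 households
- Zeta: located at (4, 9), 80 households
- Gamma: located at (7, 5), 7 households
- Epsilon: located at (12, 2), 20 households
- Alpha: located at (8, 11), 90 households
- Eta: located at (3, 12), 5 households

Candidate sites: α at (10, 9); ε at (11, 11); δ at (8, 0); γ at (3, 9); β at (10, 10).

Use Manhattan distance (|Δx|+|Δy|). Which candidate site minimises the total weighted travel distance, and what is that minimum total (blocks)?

Total weighted distance at each candidate:
  α (10, 9): total = 1319
  ε (11, 11): total = 1619
  δ (8, 0): total = 2587
  γ (3, 9): total = 1323
  β (10, 10): total = 1369
Minimum is at α with total 1319 blocks.

α, total 1319 blocks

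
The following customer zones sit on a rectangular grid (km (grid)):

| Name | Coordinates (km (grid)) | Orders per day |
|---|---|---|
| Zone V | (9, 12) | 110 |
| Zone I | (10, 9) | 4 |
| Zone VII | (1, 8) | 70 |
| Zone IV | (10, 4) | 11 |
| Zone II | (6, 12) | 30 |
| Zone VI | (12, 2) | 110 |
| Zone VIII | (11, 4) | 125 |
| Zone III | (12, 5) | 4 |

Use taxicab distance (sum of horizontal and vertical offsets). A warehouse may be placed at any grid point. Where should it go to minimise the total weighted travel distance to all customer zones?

Manhattan distance separates: Σwᵢ(|x−xᵢ|+|y−yᵢ|) = Σwᵢ|x−xᵢ| + Σwᵢ|y−yᵢ|, so x and y are optimised independently as 1-D weighted medians.
Total weight W = 464; half = 232.
x-coordinate, sorted with cumulative weight:
  x=1 (Zone VII, w=70) cum 70
  x=6 (Zone II, w=30) cum 100
  x=9 (Zone V, w=110) cum 210
  x=10 (Zone I, w=4) cum 214
  x=10 (Zone IV, w=11) cum 225
  x=11 (Zone VIII, w=125) cum 350  ← median
  x=12 (Zone VI, w=110) cum 460
  x=12 (Zone III, w=4) cum 464
⇒ x* = 11
y-coordinate, sorted with cumulative weight:
  y=2 (Zone VI, w=110) cum 110
  y=4 (Zone IV, w=11) cum 121
  y=4 (Zone VIII, w=125) cum 246  ← median
  y=5 (Zone III, w=4) cum 250
  y=8 (Zone VII, w=70) cum 320
  y=9 (Zone I, w=4) cum 324
  y=12 (Zone V, w=110) cum 434
  y=12 (Zone II, w=30) cum 464
⇒ y* = 4

(11, 4)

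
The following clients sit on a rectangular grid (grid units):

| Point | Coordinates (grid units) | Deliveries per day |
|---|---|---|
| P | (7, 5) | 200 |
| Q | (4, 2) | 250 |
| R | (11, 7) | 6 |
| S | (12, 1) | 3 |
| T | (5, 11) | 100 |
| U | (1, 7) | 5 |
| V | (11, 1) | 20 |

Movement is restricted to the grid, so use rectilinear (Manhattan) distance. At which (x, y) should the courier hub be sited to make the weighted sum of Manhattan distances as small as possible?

Manhattan distance separates: Σwᵢ(|x−xᵢ|+|y−yᵢ|) = Σwᵢ|x−xᵢ| + Σwᵢ|y−yᵢ|, so x and y are optimised independently as 1-D weighted medians.
Total weight W = 584; half = 292.
x-coordinate, sorted with cumulative weight:
  x=1 (U, w=5) cum 5
  x=4 (Q, w=250) cum 255
  x=5 (T, w=100) cum 355  ← median
  x=7 (P, w=200) cum 555
  x=11 (R, w=6) cum 561
  x=11 (V, w=20) cum 581
  x=12 (S, w=3) cum 584
⇒ x* = 5
y-coordinate, sorted with cumulative weight:
  y=1 (S, w=3) cum 3
  y=1 (V, w=20) cum 23
  y=2 (Q, w=250) cum 273
  y=5 (P, w=200) cum 473  ← median
  y=7 (R, w=6) cum 479
  y=7 (U, w=5) cum 484
  y=11 (T, w=100) cum 584
⇒ y* = 5

(5, 5)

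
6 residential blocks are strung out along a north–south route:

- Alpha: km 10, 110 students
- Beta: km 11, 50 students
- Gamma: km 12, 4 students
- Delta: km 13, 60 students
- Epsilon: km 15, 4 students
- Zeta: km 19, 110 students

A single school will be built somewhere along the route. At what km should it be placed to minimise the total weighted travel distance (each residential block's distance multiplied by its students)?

For a sum of weighted absolute distances on a line, the optimum is the weighted median (not the mean). Total weight W = 338; half-weight = 169.
Sort by position and accumulate weight:
  km 10 (Alpha, w=110) → cum 110
  km 11 (Beta, w=50) → cum 160
  km 12 (Gamma, w=4) → cum 164
  km 13 (Delta, w=60) → cum 224  ≥ 169 → median here
  km 15 (Epsilon, w=4) → cum 228
  km 19 (Zeta, w=110) → cum 338
Optimal location: km 13.

x = 13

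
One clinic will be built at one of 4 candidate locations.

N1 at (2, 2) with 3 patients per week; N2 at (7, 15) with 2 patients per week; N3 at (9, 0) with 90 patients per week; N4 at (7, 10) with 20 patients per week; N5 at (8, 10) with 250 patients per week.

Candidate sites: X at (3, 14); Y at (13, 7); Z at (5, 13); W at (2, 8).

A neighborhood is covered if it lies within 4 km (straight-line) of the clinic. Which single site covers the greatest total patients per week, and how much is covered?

Z, covering 22

Coverage radius r = 4 km; a point is covered iff (Δx)²+(Δy)² ≤ 4² = 16.
  X (3, 14): covers {none} → 0
  Y (13, 7): covers {none} → 0
  Z (5, 13): covers {N2, N4} → 22
  W (2, 8): covers {none} → 0
Maximum coverage at Z: 22 patients per week.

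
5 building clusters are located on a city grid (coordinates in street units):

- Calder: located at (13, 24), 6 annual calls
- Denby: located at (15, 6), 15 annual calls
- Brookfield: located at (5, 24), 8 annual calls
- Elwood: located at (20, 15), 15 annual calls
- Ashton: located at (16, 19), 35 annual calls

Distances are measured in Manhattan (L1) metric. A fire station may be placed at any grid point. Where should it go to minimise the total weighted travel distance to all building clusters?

Manhattan distance separates: Σwᵢ(|x−xᵢ|+|y−yᵢ|) = Σwᵢ|x−xᵢ| + Σwᵢ|y−yᵢ|, so x and y are optimised independently as 1-D weighted medians.
Total weight W = 79; half = 39.5.
x-coordinate, sorted with cumulative weight:
  x=5 (Brookfield, w=8) cum 8
  x=13 (Calder, w=6) cum 14
  x=15 (Denby, w=15) cum 29
  x=16 (Ashton, w=35) cum 64  ← median
  x=20 (Elwood, w=15) cum 79
⇒ x* = 16
y-coordinate, sorted with cumulative weight:
  y=6 (Denby, w=15) cum 15
  y=15 (Elwood, w=15) cum 30
  y=19 (Ashton, w=35) cum 65  ← median
  y=24 (Calder, w=6) cum 71
  y=24 (Brookfield, w=8) cum 79
⇒ y* = 19

(16, 19)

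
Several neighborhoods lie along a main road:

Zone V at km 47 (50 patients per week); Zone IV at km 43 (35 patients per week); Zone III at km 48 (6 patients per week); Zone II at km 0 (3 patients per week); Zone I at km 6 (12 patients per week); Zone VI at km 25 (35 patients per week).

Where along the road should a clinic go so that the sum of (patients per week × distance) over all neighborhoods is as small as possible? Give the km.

For a sum of weighted absolute distances on a line, the optimum is the weighted median (not the mean). Total weight W = 141; half-weight = 70.5.
Sort by position and accumulate weight:
  km 0 (Zone II, w=3) → cum 3
  km 6 (Zone I, w=12) → cum 15
  km 25 (Zone VI, w=35) → cum 50
  km 43 (Zone IV, w=35) → cum 85  ≥ 70.5 → median here
  km 47 (Zone V, w=50) → cum 135
  km 48 (Zone III, w=6) → cum 141
Optimal location: km 43.

x = 43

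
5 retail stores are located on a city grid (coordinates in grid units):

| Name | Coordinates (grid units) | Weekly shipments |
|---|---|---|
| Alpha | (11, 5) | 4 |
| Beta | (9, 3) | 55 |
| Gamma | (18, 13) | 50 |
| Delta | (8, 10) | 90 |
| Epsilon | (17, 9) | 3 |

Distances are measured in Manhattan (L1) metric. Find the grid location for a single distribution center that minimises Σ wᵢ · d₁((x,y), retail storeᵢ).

(9, 10)

Manhattan distance separates: Σwᵢ(|x−xᵢ|+|y−yᵢ|) = Σwᵢ|x−xᵢ| + Σwᵢ|y−yᵢ|, so x and y are optimised independently as 1-D weighted medians.
Total weight W = 202; half = 101.
x-coordinate, sorted with cumulative weight:
  x=8 (Delta, w=90) cum 90
  x=9 (Beta, w=55) cum 145  ← median
  x=11 (Alpha, w=4) cum 149
  x=17 (Epsilon, w=3) cum 152
  x=18 (Gamma, w=50) cum 202
⇒ x* = 9
y-coordinate, sorted with cumulative weight:
  y=3 (Beta, w=55) cum 55
  y=5 (Alpha, w=4) cum 59
  y=9 (Epsilon, w=3) cum 62
  y=10 (Delta, w=90) cum 152  ← median
  y=13 (Gamma, w=50) cum 202
⇒ y* = 10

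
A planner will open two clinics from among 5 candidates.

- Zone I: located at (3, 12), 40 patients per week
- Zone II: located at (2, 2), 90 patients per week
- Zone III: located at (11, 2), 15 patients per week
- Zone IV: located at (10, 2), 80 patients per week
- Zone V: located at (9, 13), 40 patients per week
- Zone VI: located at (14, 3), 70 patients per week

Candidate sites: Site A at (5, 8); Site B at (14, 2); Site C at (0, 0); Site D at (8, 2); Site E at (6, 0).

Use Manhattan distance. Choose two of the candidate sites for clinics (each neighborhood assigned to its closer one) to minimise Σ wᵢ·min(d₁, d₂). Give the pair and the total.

Evaluate every pair (each demand assigned to the nearer of the two):
  {Site A, Site D}: total = 1835
  {Site A, Site B}: total = 1845
  {Site B, Site D}: total = 1895
  {Site B, Site C}: total = 2035
  {Site C, Site D}: total = 2135
  {Site B, Site E}: total = 2215
  {Site D, Site E}: total = 2315
  {Site A, Site E}: total = 2495
  {Site C, Site E}: total = 2955
  {Site A, Site C}: total = 3000
Best pair: {Site A, Site D} with total 1835.

{Site A, Site D}, total 1835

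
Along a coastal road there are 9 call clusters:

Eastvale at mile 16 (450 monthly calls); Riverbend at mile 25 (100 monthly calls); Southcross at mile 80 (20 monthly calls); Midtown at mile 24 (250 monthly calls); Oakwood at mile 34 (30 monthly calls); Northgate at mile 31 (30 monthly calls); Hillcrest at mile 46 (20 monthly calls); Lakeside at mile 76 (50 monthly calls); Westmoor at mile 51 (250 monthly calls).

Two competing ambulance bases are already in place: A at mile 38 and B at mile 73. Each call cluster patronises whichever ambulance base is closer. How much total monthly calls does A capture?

1130

The indifferent point is the midpoint (38+73)/2 = 55.5; call clusters left of it (closer to A at 38) go to A, those right go to B.
  Eastvale at 16 (w=450) → A
  Midtown at 24 (w=250) → A
  Riverbend at 25 (w=100) → A
  Northgate at 31 (w=30) → A
  Oakwood at 34 (w=30) → A
  Hillcrest at 46 (w=20) → A
  Westmoor at 51 (w=250) → A
  Lakeside at 76 (w=50) → B
  Southcross at 80 (w=20) → B
A captures 1130; B captures 70.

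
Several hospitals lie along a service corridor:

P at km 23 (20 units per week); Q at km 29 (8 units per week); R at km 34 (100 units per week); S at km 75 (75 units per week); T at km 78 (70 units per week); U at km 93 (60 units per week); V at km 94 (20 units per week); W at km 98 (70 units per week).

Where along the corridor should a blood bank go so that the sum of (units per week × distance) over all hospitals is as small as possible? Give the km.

For a sum of weighted absolute distances on a line, the optimum is the weighted median (not the mean). Total weight W = 423; half-weight = 211.5.
Sort by position and accumulate weight:
  km 23 (P, w=20) → cum 20
  km 29 (Q, w=8) → cum 28
  km 34 (R, w=100) → cum 128
  km 75 (S, w=75) → cum 203
  km 78 (T, w=70) → cum 273  ≥ 211.5 → median here
  km 93 (U, w=60) → cum 333
  km 94 (V, w=20) → cum 353
  km 98 (W, w=70) → cum 423
Optimal location: km 78.

x = 78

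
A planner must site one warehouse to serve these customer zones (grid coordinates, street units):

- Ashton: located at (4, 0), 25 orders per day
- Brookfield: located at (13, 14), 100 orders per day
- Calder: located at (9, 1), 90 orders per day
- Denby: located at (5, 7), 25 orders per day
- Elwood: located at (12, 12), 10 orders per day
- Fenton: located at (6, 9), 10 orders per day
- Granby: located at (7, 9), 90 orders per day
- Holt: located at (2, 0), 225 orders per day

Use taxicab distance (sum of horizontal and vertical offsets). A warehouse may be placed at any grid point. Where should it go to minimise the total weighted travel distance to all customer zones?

Manhattan distance separates: Σwᵢ(|x−xᵢ|+|y−yᵢ|) = Σwᵢ|x−xᵢ| + Σwᵢ|y−yᵢ|, so x and y are optimised independently as 1-D weighted medians.
Total weight W = 575; half = 287.5.
x-coordinate, sorted with cumulative weight:
  x=2 (Holt, w=225) cum 225
  x=4 (Ashton, w=25) cum 250
  x=5 (Denby, w=25) cum 275
  x=6 (Fenton, w=10) cum 285
  x=7 (Granby, w=90) cum 375  ← median
  x=9 (Calder, w=90) cum 465
  x=12 (Elwood, w=10) cum 475
  x=13 (Brookfield, w=100) cum 575
⇒ x* = 7
y-coordinate, sorted with cumulative weight:
  y=0 (Ashton, w=25) cum 25
  y=0 (Holt, w=225) cum 250
  y=1 (Calder, w=90) cum 340  ← median
  y=7 (Denby, w=25) cum 365
  y=9 (Fenton, w=10) cum 375
  y=9 (Granby, w=90) cum 465
  y=12 (Elwood, w=10) cum 475
  y=14 (Brookfield, w=100) cum 575
⇒ y* = 1

(7, 1)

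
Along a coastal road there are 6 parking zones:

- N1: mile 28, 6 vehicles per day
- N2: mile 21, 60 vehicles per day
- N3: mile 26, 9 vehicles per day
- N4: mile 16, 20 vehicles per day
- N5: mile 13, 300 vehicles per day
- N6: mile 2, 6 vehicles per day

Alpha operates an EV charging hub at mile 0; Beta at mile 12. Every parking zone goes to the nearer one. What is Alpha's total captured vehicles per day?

6

The indifferent point is the midpoint (0+12)/2 = 6; parking zones left of it (closer to Alpha at 0) go to Alpha, those right go to Beta.
  N6 at 2 (w=6) → Alpha
  N5 at 13 (w=300) → Beta
  N4 at 16 (w=20) → Beta
  N2 at 21 (w=60) → Beta
  N3 at 26 (w=9) → Beta
  N1 at 28 (w=6) → Beta
Alpha captures 6; Beta captures 395.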